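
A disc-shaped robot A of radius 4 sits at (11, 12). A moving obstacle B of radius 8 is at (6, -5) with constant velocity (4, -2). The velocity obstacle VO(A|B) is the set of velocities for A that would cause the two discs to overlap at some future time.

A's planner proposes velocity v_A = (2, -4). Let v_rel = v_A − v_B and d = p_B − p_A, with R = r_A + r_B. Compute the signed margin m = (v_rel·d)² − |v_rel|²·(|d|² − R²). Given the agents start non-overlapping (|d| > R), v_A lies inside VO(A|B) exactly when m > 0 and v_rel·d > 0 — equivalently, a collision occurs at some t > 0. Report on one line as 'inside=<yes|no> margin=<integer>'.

d = (-5, -17),  |d|² = 314;  R = 4+8 = 12,  c = 314−12² = 170
v_rel = (-2, -2),  |v_rel|² = 8;  v_rel·d = (-2)·(-5) + (-2)·(-17) = 44
8·t² − 88·t + 170 = 0  ⇒  m = 44² − 8·170 = 576
m = 576 > 0,  v_rel·d = 44 > 0  ⇒  inside

inside=yes margin=576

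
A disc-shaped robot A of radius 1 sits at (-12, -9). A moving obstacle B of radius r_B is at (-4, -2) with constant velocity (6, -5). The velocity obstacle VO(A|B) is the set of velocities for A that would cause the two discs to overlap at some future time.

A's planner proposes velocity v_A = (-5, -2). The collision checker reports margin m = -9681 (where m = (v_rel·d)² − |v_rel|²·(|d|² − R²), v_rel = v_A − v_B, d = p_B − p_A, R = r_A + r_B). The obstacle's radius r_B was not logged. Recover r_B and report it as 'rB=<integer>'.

m = -9681
d = (8, 7);  v_rel = (-11, 3),  |v_rel|² = 130
v_rel×d = (-11)·(7) − (3)·(8) = -101
since m = R²·130 − (-101)²:  R² = (10201 + -9681) / 130 = 4
R = √4 = 2  ⇒  r_B = 2 − 1 = 1

rB=1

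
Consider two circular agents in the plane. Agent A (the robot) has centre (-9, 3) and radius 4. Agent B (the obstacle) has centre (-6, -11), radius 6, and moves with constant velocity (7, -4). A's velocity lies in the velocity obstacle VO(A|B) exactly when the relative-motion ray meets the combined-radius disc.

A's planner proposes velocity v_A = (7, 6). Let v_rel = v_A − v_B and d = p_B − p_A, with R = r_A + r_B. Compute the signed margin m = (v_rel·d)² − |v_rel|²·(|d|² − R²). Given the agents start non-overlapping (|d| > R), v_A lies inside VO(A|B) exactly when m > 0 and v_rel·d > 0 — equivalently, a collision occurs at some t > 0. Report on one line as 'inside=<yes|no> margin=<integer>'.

d = (3, -14),  |d|² = 205;  R = 4+6 = 10,  c = 205−10² = 105
v_rel = (0, 10),  |v_rel|² = 100;  v_rel·d = (0)·(3) + (10)·(-14) = -140
100·t² + 280·t + 105 = 0  ⇒  m = (-140)² − 100·105 = 9100
m = 9100 > 0,  v_rel·d = -140 < 0  ⇒  outside

inside=no margin=9100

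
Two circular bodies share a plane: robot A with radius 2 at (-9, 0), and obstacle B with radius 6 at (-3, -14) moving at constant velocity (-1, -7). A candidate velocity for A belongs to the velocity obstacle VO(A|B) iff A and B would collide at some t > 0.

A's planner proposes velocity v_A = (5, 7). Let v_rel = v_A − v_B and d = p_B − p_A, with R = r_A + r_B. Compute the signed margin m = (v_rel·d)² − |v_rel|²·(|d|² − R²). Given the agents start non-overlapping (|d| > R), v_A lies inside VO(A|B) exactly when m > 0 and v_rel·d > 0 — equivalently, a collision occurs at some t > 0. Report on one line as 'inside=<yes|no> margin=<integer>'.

d = (6, -14),  |d|² = 232;  R = 2+6 = 8,  c = 232−8² = 168
v_rel = (6, 14),  |v_rel|² = 232;  v_rel·d = (6)·(6) + (14)·(-14) = -160
232·t² + 320·t + 168 = 0  ⇒  m = (-160)² − 232·168 = -13376
m = -13376 < 0,  v_rel·d = -160 < 0  ⇒  outside

inside=no margin=-13376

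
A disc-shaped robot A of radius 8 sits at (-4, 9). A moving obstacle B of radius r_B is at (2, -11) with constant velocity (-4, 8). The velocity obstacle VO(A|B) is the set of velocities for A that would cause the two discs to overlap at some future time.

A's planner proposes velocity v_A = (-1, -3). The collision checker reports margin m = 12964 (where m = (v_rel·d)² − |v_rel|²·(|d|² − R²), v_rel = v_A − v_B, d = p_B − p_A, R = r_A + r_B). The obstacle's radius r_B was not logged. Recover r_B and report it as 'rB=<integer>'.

m = 12964
d = (6, -20);  v_rel = (3, -11),  |v_rel|² = 130
v_rel×d = (3)·(-20) − (-11)·(6) = 6
since m = R²·130 − 6²:  R² = (36 + 12964) / 130 = 100
R = √100 = 10  ⇒  r_B = 10 − 8 = 2

rB=2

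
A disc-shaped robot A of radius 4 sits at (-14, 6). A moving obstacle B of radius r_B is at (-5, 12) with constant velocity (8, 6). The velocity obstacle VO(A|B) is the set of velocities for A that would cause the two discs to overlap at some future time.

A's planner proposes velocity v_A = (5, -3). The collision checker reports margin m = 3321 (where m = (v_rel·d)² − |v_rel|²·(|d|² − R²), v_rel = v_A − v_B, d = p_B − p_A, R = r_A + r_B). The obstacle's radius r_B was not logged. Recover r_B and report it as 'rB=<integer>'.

m = 3321
d = (9, 6);  v_rel = (-3, -9),  |v_rel|² = 90
v_rel×d = (-3)·(6) − (-9)·(9) = 63
since m = R²·90 − 63²:  R² = (3969 + 3321) / 90 = 81
R = √81 = 9  ⇒  r_B = 9 − 4 = 5

rB=5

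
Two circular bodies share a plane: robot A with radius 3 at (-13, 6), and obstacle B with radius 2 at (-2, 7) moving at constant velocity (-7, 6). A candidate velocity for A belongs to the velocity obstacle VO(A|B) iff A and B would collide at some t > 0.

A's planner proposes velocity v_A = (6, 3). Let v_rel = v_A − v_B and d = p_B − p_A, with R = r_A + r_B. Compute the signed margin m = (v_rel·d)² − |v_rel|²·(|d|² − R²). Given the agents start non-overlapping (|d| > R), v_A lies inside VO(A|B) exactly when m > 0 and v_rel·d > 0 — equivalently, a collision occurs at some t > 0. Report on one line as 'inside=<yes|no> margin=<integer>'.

d = (11, 1),  |d|² = 122;  R = 3+2 = 5,  c = 122−5² = 97
v_rel = (13, -3),  |v_rel|² = 178;  v_rel·d = (13)·(11) + (-3)·(1) = 140
178·t² − 280·t + 97 = 0  ⇒  m = 140² − 178·97 = 2334
m = 2334 > 0,  v_rel·d = 140 > 0  ⇒  inside

inside=yes margin=2334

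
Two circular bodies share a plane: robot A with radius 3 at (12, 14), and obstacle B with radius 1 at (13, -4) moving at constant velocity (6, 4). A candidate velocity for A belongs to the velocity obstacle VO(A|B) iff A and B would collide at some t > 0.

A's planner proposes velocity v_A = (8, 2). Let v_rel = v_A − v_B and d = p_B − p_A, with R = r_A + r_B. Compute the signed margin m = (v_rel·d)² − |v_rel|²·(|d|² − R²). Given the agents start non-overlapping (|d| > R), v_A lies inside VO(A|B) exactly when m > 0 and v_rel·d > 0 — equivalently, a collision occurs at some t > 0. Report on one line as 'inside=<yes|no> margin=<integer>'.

d = (1, -18),  |d|² = 325;  R = 3+1 = 4,  c = 325−4² = 309
v_rel = (2, -2),  |v_rel|² = 8;  v_rel·d = (2)·(1) + (-2)·(-18) = 38
8·t² − 76·t + 309 = 0  ⇒  m = 38² − 8·309 = -1028
m = -1028 < 0,  v_rel·d = 38 > 0  ⇒  outside

inside=no margin=-1028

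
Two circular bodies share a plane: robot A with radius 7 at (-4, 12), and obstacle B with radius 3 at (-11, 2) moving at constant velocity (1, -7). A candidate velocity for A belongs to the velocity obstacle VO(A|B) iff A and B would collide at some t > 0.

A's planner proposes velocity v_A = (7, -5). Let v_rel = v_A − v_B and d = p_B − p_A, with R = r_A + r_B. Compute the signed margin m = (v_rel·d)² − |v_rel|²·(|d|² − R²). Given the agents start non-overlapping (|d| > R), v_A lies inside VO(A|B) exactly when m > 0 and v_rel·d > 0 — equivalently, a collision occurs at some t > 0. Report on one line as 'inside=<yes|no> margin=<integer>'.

d = (-7, -10),  |d|² = 149;  R = 7+3 = 10,  c = 149−10² = 49
v_rel = (6, 2),  |v_rel|² = 40;  v_rel·d = (6)·(-7) + (2)·(-10) = -62
40·t² + 124·t + 49 = 0  ⇒  m = (-62)² − 40·49 = 1884
m = 1884 > 0,  v_rel·d = -62 < 0  ⇒  outside

inside=no margin=1884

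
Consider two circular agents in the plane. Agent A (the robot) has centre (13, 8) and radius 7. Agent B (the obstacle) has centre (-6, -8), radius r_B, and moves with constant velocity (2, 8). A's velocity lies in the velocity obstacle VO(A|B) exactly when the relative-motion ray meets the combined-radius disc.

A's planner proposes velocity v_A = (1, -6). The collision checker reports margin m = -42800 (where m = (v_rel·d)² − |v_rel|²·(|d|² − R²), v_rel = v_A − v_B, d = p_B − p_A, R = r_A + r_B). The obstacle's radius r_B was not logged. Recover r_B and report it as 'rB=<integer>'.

m = -42800
d = (-19, -16);  v_rel = (-1, -14),  |v_rel|² = 197
v_rel×d = (-1)·(-16) − (-14)·(-19) = -250
since m = R²·197 − (-250)²:  R² = (62500 + -42800) / 197 = 100
R = √100 = 10  ⇒  r_B = 10 − 7 = 3

rB=3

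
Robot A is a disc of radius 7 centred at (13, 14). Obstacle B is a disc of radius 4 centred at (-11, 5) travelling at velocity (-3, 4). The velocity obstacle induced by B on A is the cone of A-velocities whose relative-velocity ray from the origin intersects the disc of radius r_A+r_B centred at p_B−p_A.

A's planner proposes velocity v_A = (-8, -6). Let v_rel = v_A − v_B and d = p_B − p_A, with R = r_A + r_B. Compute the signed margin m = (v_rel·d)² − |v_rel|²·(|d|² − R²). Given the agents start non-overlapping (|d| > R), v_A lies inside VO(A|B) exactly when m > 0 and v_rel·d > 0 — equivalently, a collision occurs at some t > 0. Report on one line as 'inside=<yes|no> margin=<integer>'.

d = (-24, -9),  |d|² = 657;  R = 7+4 = 11,  c = 657−11² = 536
v_rel = (-5, -10),  |v_rel|² = 125;  v_rel·d = (-5)·(-24) + (-10)·(-9) = 210
125·t² − 420·t + 536 = 0  ⇒  m = 210² − 125·536 = -22900
m = -22900 < 0,  v_rel·d = 210 > 0  ⇒  outside

inside=no margin=-22900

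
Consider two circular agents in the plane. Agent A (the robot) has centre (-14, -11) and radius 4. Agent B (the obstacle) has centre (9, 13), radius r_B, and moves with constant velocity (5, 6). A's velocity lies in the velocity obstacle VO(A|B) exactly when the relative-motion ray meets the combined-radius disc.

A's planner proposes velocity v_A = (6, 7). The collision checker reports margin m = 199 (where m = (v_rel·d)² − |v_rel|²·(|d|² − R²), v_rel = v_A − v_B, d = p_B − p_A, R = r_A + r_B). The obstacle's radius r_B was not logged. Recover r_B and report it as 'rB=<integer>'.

m = 199
d = (23, 24);  v_rel = (1, 1),  |v_rel|² = 2
v_rel×d = (1)·(24) − (1)·(23) = 1
since m = R²·2 − 1²:  R² = (1 + 199) / 2 = 100
R = √100 = 10  ⇒  r_B = 10 − 4 = 6

rB=6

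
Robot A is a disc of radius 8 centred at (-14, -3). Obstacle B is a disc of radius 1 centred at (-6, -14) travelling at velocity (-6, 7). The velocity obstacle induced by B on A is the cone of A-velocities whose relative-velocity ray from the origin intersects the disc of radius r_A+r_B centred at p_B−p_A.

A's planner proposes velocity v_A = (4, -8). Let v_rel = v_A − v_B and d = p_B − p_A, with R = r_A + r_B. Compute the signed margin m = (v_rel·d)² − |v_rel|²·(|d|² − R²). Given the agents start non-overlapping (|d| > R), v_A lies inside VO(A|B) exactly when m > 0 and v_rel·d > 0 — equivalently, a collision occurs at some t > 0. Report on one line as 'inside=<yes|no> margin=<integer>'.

d = (8, -11),  |d|² = 185;  R = 8+1 = 9,  c = 185−9² = 104
v_rel = (10, -15),  |v_rel|² = 325;  v_rel·d = (10)·(8) + (-15)·(-11) = 245
325·t² − 490·t + 104 = 0  ⇒  m = 245² − 325·104 = 26225
m = 26225 > 0,  v_rel·d = 245 > 0  ⇒  inside

inside=yes margin=26225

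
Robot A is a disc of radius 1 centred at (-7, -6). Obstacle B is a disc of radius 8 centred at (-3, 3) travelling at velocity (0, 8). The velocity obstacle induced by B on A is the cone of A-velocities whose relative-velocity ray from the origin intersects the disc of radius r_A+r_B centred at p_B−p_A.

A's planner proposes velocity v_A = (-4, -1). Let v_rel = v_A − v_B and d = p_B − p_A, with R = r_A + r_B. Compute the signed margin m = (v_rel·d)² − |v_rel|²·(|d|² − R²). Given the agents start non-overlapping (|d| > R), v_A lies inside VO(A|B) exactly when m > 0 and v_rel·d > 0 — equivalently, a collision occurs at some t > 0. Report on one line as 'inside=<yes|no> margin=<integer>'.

d = (4, 9),  |d|² = 97;  R = 1+8 = 9,  c = 97−9² = 16
v_rel = (-4, -9),  |v_rel|² = 97;  v_rel·d = (-4)·(4) + (-9)·(9) = -97
97·t² + 194·t + 16 = 0  ⇒  m = (-97)² − 97·16 = 7857
m = 7857 > 0,  v_rel·d = -97 < 0  ⇒  outside

inside=no margin=7857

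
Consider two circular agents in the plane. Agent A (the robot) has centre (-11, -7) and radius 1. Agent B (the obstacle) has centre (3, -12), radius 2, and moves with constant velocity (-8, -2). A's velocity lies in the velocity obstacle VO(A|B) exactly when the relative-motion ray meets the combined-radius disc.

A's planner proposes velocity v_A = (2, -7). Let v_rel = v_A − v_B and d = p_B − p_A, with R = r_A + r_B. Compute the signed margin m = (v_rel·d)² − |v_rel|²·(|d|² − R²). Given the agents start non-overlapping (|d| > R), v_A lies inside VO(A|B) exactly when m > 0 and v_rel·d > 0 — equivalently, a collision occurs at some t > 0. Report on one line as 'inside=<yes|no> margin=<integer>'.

d = (14, -5),  |d|² = 221;  R = 1+2 = 3,  c = 221−3² = 212
v_rel = (10, -5),  |v_rel|² = 125;  v_rel·d = (10)·(14) + (-5)·(-5) = 165
125·t² − 330·t + 212 = 0  ⇒  m = 165² − 125·212 = 725
m = 725 > 0,  v_rel·d = 165 > 0  ⇒  inside

inside=yes margin=725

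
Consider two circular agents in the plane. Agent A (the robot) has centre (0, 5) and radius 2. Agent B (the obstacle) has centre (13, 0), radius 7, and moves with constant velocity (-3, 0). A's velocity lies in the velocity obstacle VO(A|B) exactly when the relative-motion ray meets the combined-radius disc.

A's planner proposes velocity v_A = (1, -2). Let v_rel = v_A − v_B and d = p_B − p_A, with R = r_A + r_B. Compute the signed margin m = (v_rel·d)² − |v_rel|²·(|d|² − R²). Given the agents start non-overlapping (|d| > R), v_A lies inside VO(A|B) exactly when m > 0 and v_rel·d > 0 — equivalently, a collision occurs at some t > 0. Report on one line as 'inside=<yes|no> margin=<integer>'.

d = (13, -5),  |d|² = 194;  R = 2+7 = 9,  c = 194−9² = 113
v_rel = (4, -2),  |v_rel|² = 20;  v_rel·d = (4)·(13) + (-2)·(-5) = 62
20·t² − 124·t + 113 = 0  ⇒  m = 62² − 20·113 = 1584
m = 1584 > 0,  v_rel·d = 62 > 0  ⇒  inside

inside=yes margin=1584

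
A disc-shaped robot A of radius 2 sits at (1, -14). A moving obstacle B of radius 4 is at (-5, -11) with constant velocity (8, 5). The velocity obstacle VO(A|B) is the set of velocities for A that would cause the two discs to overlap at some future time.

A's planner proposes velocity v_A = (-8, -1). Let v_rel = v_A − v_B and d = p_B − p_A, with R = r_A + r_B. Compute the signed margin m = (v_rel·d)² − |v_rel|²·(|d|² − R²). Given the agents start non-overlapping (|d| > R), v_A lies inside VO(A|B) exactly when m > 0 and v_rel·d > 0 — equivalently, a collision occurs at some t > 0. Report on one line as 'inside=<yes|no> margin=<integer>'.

d = (-6, 3),  |d|² = 45;  R = 2+4 = 6,  c = 45−6² = 9
v_rel = (-16, -6),  |v_rel|² = 292;  v_rel·d = (-16)·(-6) + (-6)·(3) = 78
292·t² − 156·t + 9 = 0  ⇒  m = 78² − 292·9 = 3456
m = 3456 > 0,  v_rel·d = 78 > 0  ⇒  inside

inside=yes margin=3456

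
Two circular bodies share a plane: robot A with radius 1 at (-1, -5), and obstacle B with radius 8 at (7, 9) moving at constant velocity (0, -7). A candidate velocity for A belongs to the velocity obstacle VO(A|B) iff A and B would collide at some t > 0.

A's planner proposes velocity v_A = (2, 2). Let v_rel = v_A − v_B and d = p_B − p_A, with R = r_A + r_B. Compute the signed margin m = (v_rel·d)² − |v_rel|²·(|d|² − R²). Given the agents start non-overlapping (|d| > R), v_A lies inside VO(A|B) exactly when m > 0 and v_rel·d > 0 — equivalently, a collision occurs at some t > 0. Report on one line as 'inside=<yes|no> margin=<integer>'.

d = (8, 14),  |d|² = 260;  R = 1+8 = 9,  c = 260−9² = 179
v_rel = (2, 9),  |v_rel|² = 85;  v_rel·d = (2)·(8) + (9)·(14) = 142
85·t² − 284·t + 179 = 0  ⇒  m = 142² − 85·179 = 4949
m = 4949 > 0,  v_rel·d = 142 > 0  ⇒  inside

inside=yes margin=4949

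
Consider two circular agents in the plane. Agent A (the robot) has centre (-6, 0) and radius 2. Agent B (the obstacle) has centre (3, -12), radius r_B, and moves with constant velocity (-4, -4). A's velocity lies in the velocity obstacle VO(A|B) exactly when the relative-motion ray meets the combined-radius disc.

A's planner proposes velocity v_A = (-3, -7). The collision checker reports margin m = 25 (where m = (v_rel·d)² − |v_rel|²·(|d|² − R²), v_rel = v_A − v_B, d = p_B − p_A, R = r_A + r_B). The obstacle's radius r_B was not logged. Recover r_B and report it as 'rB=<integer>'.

m = 25
d = (9, -12);  v_rel = (1, -3),  |v_rel|² = 10
v_rel×d = (1)·(-12) − (-3)·(9) = 15
since m = R²·10 − 15²:  R² = (225 + 25) / 10 = 25
R = √25 = 5  ⇒  r_B = 5 − 2 = 3

rB=3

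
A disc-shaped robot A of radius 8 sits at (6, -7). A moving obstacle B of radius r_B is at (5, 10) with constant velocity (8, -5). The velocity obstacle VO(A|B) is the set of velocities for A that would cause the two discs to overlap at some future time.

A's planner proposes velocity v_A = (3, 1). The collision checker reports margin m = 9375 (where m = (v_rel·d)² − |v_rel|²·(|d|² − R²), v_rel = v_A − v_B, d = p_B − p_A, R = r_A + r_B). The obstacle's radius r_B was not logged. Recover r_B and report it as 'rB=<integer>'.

m = 9375
d = (-1, 17);  v_rel = (-5, 6),  |v_rel|² = 61
v_rel×d = (-5)·(17) − (6)·(-1) = -79
since m = R²·61 − (-79)²:  R² = (6241 + 9375) / 61 = 256
R = √256 = 16  ⇒  r_B = 16 − 8 = 8

rB=8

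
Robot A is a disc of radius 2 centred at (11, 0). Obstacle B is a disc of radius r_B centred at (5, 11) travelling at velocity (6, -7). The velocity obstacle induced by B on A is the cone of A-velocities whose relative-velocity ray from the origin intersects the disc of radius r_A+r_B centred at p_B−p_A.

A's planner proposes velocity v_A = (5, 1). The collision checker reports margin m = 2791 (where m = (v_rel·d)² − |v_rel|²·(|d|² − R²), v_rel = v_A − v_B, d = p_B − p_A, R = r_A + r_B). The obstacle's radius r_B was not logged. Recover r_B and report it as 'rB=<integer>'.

m = 2791
d = (-6, 11);  v_rel = (-1, 8),  |v_rel|² = 65
v_rel×d = (-1)·(11) − (8)·(-6) = 37
since m = R²·65 − 37²:  R² = (1369 + 2791) / 65 = 64
R = √64 = 8  ⇒  r_B = 8 − 2 = 6

rB=6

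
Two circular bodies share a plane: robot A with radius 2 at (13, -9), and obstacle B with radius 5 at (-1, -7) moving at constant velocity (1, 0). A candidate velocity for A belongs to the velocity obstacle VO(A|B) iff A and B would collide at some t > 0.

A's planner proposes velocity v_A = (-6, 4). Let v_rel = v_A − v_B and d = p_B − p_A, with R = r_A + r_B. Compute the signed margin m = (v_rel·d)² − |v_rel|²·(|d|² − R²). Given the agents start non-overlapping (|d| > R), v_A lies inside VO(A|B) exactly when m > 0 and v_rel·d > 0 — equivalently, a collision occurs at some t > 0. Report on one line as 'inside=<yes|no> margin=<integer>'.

d = (-14, 2),  |d|² = 200;  R = 2+5 = 7,  c = 200−7² = 151
v_rel = (-7, 4),  |v_rel|² = 65;  v_rel·d = (-7)·(-14) + (4)·(2) = 106
65·t² − 212·t + 151 = 0  ⇒  m = 106² − 65·151 = 1421
m = 1421 > 0,  v_rel·d = 106 > 0  ⇒  inside

inside=yes margin=1421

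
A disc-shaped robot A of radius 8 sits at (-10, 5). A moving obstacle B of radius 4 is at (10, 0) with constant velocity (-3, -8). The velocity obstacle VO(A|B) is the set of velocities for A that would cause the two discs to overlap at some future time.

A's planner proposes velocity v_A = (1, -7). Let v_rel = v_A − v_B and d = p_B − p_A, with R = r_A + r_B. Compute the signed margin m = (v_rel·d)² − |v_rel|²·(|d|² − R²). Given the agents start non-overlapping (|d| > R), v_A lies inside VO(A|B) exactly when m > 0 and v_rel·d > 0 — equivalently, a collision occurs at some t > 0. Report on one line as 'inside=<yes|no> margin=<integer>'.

d = (20, -5),  |d|² = 425;  R = 8+4 = 12,  c = 425−12² = 281
v_rel = (4, 1),  |v_rel|² = 17;  v_rel·d = (4)·(20) + (1)·(-5) = 75
17·t² − 150·t + 281 = 0  ⇒  m = 75² − 17·281 = 848
m = 848 > 0,  v_rel·d = 75 > 0  ⇒  inside

inside=yes margin=848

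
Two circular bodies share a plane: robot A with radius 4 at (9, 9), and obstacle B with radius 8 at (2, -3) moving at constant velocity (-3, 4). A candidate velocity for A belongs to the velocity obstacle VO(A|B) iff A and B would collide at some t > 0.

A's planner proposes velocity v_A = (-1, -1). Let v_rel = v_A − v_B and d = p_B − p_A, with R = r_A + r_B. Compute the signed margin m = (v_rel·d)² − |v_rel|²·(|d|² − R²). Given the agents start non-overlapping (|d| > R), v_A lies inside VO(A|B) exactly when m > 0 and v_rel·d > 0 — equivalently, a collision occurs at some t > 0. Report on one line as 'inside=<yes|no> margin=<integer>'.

d = (-7, -12),  |d|² = 193;  R = 4+8 = 12,  c = 193−12² = 49
v_rel = (2, -5),  |v_rel|² = 29;  v_rel·d = (2)·(-7) + (-5)·(-12) = 46
29·t² − 92·t + 49 = 0  ⇒  m = 46² − 29·49 = 695
m = 695 > 0,  v_rel·d = 46 > 0  ⇒  inside

inside=yes margin=695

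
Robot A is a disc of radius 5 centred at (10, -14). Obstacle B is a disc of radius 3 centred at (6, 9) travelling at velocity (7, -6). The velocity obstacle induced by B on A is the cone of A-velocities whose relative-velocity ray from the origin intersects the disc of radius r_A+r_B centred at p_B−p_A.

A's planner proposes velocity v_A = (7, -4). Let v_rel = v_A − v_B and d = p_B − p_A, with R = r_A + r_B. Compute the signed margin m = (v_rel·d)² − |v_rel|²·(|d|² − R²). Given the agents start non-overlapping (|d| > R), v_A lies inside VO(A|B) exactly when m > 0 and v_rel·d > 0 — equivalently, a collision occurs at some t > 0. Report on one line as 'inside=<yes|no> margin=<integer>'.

d = (-4, 23),  |d|² = 545;  R = 5+3 = 8,  c = 545−8² = 481
v_rel = (0, 2),  |v_rel|² = 4;  v_rel·d = (0)·(-4) + (2)·(23) = 46
4·t² − 92·t + 481 = 0  ⇒  m = 46² − 4·481 = 192
m = 192 > 0,  v_rel·d = 46 > 0  ⇒  inside

inside=yes margin=192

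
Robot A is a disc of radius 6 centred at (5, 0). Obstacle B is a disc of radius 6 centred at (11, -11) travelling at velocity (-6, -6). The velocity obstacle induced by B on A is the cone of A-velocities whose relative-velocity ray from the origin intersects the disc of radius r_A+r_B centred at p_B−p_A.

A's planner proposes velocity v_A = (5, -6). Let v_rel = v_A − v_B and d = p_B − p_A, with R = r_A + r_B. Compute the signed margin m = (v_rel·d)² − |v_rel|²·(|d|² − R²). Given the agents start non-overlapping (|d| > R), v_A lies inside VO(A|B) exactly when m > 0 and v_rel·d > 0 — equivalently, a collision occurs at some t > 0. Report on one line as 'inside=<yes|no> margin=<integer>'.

d = (6, -11),  |d|² = 157;  R = 6+6 = 12,  c = 157−12² = 13
v_rel = (11, 0),  |v_rel|² = 121;  v_rel·d = (11)·(6) + (0)·(-11) = 66
121·t² − 132·t + 13 = 0  ⇒  m = 66² − 121·13 = 2783
m = 2783 > 0,  v_rel·d = 66 > 0  ⇒  inside

inside=yes margin=2783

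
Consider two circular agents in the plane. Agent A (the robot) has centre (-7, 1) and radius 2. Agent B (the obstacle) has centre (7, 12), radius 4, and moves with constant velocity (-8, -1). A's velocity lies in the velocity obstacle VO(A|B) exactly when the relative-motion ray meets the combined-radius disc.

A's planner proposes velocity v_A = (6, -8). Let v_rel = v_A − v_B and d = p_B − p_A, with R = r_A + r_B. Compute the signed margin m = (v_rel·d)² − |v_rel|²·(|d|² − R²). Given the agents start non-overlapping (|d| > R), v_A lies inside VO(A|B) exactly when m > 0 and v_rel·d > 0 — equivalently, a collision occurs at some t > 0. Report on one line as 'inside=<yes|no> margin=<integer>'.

d = (14, 11),  |d|² = 317;  R = 2+4 = 6,  c = 317−6² = 281
v_rel = (14, -7),  |v_rel|² = 245;  v_rel·d = (14)·(14) + (-7)·(11) = 119
245·t² − 238·t + 281 = 0  ⇒  m = 119² − 245·281 = -54684
m = -54684 < 0,  v_rel·d = 119 > 0  ⇒  outside

inside=no margin=-54684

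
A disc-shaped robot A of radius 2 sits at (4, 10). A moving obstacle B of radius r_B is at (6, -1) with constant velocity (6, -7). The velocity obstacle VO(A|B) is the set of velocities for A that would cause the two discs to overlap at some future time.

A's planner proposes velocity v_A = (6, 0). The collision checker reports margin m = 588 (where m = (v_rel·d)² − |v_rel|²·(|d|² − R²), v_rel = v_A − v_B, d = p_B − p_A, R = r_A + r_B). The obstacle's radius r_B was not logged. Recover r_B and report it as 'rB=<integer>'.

m = 588
d = (2, -11);  v_rel = (0, 7),  |v_rel|² = 49
v_rel×d = (0)·(-11) − (7)·(2) = -14
since m = R²·49 − (-14)²:  R² = (196 + 588) / 49 = 16
R = √16 = 4  ⇒  r_B = 4 − 2 = 2

rB=2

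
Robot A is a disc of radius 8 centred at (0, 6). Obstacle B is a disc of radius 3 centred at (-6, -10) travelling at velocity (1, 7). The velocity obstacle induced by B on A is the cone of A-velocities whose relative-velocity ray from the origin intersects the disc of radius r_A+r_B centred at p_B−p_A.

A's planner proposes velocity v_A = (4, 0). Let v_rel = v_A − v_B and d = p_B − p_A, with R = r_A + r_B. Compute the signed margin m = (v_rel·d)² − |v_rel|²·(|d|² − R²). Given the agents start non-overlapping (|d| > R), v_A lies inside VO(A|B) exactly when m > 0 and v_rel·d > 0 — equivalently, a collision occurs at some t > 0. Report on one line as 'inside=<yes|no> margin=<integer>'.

d = (-6, -16),  |d|² = 292;  R = 8+3 = 11,  c = 292−11² = 171
v_rel = (3, -7),  |v_rel|² = 58;  v_rel·d = (3)·(-6) + (-7)·(-16) = 94
58·t² − 188·t + 171 = 0  ⇒  m = 94² − 58·171 = -1082
m = -1082 < 0,  v_rel·d = 94 > 0  ⇒  outside

inside=no margin=-1082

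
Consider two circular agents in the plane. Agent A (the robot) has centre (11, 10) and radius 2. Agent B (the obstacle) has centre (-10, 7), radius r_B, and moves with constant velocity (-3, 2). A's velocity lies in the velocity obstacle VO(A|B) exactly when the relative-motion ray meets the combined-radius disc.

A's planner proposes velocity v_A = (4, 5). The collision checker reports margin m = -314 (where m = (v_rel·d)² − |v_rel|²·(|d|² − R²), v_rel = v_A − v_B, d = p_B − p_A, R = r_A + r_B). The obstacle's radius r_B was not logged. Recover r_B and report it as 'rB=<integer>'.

m = -314
d = (-21, -3);  v_rel = (7, 3),  |v_rel|² = 58
v_rel×d = (7)·(-3) − (3)·(-21) = 42
since m = R²·58 − 42²:  R² = (1764 + -314) / 58 = 25
R = √25 = 5  ⇒  r_B = 5 − 2 = 3

rB=3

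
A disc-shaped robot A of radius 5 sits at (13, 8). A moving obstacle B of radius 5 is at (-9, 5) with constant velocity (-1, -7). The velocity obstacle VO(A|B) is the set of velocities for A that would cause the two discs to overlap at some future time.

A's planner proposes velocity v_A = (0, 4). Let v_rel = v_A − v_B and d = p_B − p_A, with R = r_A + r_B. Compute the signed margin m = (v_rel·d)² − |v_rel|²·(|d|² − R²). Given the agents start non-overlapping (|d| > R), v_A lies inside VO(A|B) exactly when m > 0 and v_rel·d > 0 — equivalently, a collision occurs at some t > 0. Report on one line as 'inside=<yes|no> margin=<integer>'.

d = (-22, -3),  |d|² = 493;  R = 5+5 = 10,  c = 493−10² = 393
v_rel = (1, 11),  |v_rel|² = 122;  v_rel·d = (1)·(-22) + (11)·(-3) = -55
122·t² + 110·t + 393 = 0  ⇒  m = (-55)² − 122·393 = -44921
m = -44921 < 0,  v_rel·d = -55 < 0  ⇒  outside

inside=no margin=-44921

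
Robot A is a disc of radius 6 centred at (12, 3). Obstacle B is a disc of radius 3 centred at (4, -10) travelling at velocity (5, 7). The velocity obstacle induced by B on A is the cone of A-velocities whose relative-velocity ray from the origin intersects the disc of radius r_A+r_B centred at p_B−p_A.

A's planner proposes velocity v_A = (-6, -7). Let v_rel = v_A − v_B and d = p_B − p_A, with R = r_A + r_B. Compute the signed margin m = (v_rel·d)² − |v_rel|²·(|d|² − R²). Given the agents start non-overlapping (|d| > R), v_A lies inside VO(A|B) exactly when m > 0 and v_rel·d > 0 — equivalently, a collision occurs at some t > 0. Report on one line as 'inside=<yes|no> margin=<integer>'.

d = (-8, -13),  |d|² = 233;  R = 6+3 = 9,  c = 233−9² = 152
v_rel = (-11, -14),  |v_rel|² = 317;  v_rel·d = (-11)·(-8) + (-14)·(-13) = 270
317·t² − 540·t + 152 = 0  ⇒  m = 270² − 317·152 = 24716
m = 24716 > 0,  v_rel·d = 270 > 0  ⇒  inside

inside=yes margin=24716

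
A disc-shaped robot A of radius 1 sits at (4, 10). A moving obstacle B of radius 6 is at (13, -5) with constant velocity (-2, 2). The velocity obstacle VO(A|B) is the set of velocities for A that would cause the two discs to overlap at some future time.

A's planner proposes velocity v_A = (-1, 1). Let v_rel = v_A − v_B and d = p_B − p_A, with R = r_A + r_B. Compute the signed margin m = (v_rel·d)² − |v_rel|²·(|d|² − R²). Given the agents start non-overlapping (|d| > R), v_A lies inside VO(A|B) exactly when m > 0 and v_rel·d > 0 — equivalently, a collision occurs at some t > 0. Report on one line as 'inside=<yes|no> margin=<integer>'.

d = (9, -15),  |d|² = 306;  R = 1+6 = 7,  c = 306−7² = 257
v_rel = (1, -1),  |v_rel|² = 2;  v_rel·d = (1)·(9) + (-1)·(-15) = 24
2·t² − 48·t + 257 = 0  ⇒  m = 24² − 2·257 = 62
m = 62 > 0,  v_rel·d = 24 > 0  ⇒  inside

inside=yes margin=62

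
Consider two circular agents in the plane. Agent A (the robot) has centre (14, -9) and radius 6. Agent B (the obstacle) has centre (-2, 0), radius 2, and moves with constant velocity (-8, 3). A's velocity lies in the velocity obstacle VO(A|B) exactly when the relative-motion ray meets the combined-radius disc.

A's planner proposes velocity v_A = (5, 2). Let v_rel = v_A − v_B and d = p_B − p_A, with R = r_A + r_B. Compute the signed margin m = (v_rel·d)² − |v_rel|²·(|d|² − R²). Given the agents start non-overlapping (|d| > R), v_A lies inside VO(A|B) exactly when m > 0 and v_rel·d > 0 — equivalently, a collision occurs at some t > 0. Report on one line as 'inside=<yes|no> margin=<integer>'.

d = (-16, 9),  |d|² = 337;  R = 6+2 = 8,  c = 337−8² = 273
v_rel = (13, -1),  |v_rel|² = 170;  v_rel·d = (13)·(-16) + (-1)·(9) = -217
170·t² + 434·t + 273 = 0  ⇒  m = (-217)² − 170·273 = 679
m = 679 > 0,  v_rel·d = -217 < 0  ⇒  outside

inside=no margin=679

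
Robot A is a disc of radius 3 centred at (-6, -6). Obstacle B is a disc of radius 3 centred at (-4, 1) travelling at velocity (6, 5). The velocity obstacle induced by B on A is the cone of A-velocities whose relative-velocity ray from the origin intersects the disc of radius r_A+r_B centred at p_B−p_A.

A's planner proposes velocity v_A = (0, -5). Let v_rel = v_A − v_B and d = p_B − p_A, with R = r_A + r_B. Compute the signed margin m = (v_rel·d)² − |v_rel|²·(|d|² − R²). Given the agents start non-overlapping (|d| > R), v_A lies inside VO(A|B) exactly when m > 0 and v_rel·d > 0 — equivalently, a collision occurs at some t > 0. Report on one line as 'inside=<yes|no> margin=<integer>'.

d = (2, 7),  |d|² = 53;  R = 3+3 = 6,  c = 53−6² = 17
v_rel = (-6, -10),  |v_rel|² = 136;  v_rel·d = (-6)·(2) + (-10)·(7) = -82
136·t² + 164·t + 17 = 0  ⇒  m = (-82)² − 136·17 = 4412
m = 4412 > 0,  v_rel·d = -82 < 0  ⇒  outside

inside=no margin=4412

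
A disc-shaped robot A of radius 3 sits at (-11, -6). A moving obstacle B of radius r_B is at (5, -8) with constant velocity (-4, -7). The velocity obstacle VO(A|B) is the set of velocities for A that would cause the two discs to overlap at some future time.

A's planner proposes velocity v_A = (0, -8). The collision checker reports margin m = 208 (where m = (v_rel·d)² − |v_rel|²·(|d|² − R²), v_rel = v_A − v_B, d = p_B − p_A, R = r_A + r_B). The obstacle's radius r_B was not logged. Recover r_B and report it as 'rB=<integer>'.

m = 208
d = (16, -2);  v_rel = (4, -1),  |v_rel|² = 17
v_rel×d = (4)·(-2) − (-1)·(16) = 8
since m = R²·17 − 8²:  R² = (64 + 208) / 17 = 16
R = √16 = 4  ⇒  r_B = 4 − 3 = 1

rB=1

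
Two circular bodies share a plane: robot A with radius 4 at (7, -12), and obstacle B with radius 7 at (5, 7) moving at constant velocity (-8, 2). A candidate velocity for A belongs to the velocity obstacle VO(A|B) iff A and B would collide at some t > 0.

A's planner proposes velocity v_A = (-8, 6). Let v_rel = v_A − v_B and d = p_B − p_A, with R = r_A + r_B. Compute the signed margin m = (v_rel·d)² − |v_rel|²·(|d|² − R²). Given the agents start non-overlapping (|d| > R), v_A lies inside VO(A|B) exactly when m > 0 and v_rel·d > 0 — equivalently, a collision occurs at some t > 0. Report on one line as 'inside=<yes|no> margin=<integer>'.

d = (-2, 19),  |d|² = 365;  R = 4+7 = 11,  c = 365−11² = 244
v_rel = (0, 4),  |v_rel|² = 16;  v_rel·d = (0)·(-2) + (4)·(19) = 76
16·t² − 152·t + 244 = 0  ⇒  m = 76² − 16·244 = 1872
m = 1872 > 0,  v_rel·d = 76 > 0  ⇒  inside

inside=yes margin=1872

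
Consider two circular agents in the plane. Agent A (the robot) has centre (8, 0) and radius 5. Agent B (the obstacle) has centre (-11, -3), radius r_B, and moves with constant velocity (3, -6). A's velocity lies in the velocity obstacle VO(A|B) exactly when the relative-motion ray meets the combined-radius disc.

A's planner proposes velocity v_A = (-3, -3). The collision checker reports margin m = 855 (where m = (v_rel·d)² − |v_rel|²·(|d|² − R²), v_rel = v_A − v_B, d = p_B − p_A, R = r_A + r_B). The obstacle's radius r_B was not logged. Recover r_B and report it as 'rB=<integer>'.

m = 855
d = (-19, -3);  v_rel = (-6, 3),  |v_rel|² = 45
v_rel×d = (-6)·(-3) − (3)·(-19) = 75
since m = R²·45 − 75²:  R² = (5625 + 855) / 45 = 144
R = √144 = 12  ⇒  r_B = 12 − 5 = 7

rB=7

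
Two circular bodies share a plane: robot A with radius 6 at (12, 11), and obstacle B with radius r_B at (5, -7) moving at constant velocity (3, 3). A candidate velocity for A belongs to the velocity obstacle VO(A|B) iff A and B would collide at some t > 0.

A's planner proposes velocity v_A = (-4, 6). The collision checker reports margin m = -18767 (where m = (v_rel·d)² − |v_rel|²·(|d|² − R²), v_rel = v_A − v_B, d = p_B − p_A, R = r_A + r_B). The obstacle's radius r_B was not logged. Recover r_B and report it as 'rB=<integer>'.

m = -18767
d = (-7, -18);  v_rel = (-7, 3),  |v_rel|² = 58
v_rel×d = (-7)·(-18) − (3)·(-7) = 147
since m = R²·58 − 147²:  R² = (21609 + -18767) / 58 = 49
R = √49 = 7  ⇒  r_B = 7 − 6 = 1

rB=1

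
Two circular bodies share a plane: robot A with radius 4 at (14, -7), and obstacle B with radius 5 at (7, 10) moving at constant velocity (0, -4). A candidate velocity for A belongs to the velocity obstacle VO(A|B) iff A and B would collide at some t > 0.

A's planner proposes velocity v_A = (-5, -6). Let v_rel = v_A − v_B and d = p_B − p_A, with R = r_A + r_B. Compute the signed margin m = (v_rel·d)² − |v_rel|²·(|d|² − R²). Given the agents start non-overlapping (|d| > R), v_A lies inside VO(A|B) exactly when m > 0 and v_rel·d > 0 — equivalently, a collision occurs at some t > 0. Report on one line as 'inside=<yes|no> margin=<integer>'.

d = (-7, 17),  |d|² = 338;  R = 4+5 = 9,  c = 338−9² = 257
v_rel = (-5, -2),  |v_rel|² = 29;  v_rel·d = (-5)·(-7) + (-2)·(17) = 1
29·t² − 2·t + 257 = 0  ⇒  m = 1² − 29·257 = -7452
m = -7452 < 0,  v_rel·d = 1 > 0  ⇒  outside

inside=no margin=-7452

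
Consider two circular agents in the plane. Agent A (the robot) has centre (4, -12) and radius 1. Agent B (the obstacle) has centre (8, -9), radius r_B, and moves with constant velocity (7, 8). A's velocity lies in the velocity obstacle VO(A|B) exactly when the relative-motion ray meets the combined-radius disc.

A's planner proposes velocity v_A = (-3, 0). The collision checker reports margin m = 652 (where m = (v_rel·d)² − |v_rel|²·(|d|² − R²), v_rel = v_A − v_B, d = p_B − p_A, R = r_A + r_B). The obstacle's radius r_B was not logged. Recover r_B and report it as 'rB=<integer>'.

m = 652
d = (4, 3);  v_rel = (-10, -8),  |v_rel|² = 164
v_rel×d = (-10)·(3) − (-8)·(4) = 2
since m = R²·164 − 2²:  R² = (4 + 652) / 164 = 4
R = √4 = 2  ⇒  r_B = 2 − 1 = 1

rB=1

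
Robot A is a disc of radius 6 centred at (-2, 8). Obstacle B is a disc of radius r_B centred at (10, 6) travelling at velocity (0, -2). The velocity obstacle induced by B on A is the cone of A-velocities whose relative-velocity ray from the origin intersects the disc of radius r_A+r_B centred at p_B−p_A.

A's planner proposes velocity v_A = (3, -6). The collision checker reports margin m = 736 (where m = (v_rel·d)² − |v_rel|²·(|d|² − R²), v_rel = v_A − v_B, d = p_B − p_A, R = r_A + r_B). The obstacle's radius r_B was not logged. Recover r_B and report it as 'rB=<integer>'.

m = 736
d = (12, -2);  v_rel = (3, -4),  |v_rel|² = 25
v_rel×d = (3)·(-2) − (-4)·(12) = 42
since m = R²·25 − 42²:  R² = (1764 + 736) / 25 = 100
R = √100 = 10  ⇒  r_B = 10 − 6 = 4

rB=4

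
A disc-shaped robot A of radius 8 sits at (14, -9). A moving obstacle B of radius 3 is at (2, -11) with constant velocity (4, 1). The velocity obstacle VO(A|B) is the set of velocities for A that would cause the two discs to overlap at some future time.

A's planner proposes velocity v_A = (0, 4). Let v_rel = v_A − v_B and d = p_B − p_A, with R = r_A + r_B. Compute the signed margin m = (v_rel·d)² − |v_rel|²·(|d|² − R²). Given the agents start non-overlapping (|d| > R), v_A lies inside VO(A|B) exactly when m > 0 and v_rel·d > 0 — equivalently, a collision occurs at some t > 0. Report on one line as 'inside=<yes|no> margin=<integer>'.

d = (-12, -2),  |d|² = 148;  R = 8+3 = 11,  c = 148−11² = 27
v_rel = (-4, 3),  |v_rel|² = 25;  v_rel·d = (-4)·(-12) + (3)·(-2) = 42
25·t² − 84·t + 27 = 0  ⇒  m = 42² − 25·27 = 1089
m = 1089 > 0,  v_rel·d = 42 > 0  ⇒  inside

inside=yes margin=1089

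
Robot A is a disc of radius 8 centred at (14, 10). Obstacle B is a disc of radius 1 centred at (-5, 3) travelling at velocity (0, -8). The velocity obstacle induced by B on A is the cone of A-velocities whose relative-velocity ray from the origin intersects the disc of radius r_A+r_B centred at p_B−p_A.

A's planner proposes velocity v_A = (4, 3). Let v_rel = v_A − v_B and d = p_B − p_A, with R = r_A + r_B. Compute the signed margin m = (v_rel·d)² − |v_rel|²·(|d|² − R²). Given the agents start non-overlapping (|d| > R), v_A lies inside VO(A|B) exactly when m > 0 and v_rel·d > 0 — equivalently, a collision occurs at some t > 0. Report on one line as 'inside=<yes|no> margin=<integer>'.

d = (-19, -7),  |d|² = 410;  R = 8+1 = 9,  c = 410−9² = 329
v_rel = (4, 11),  |v_rel|² = 137;  v_rel·d = (4)·(-19) + (11)·(-7) = -153
137·t² + 306·t + 329 = 0  ⇒  m = (-153)² − 137·329 = -21664
m = -21664 < 0,  v_rel·d = -153 < 0  ⇒  outside

inside=no margin=-21664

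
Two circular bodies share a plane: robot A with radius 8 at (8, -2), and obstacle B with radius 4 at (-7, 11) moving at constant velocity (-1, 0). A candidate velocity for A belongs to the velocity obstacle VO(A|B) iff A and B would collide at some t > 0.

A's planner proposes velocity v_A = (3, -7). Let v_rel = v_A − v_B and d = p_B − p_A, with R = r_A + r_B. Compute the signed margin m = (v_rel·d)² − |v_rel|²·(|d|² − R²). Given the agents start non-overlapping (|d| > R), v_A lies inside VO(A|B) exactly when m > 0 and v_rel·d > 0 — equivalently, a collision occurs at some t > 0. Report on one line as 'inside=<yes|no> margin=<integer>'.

d = (-15, 13),  |d|² = 394;  R = 8+4 = 12,  c = 394−12² = 250
v_rel = (4, -7),  |v_rel|² = 65;  v_rel·d = (4)·(-15) + (-7)·(13) = -151
65·t² + 302·t + 250 = 0  ⇒  m = (-151)² − 65·250 = 6551
m = 6551 > 0,  v_rel·d = -151 < 0  ⇒  outside

inside=no margin=6551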